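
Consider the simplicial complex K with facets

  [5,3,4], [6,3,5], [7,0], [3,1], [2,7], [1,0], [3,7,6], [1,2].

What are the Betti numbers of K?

b_0 = 1, b_1 = 2, b_2 = 0.

Fix the vertex order 0 < 1 < 2 < 3 < 4 < 5 < 6 < 7 and write every simplex with vertices in increasing order. Then dim K = 2 and the simplices of K are:

  0-simplices (8): [0], [1], [2], [3], [4], [5], [6], [7]
  1-simplices (12): [0,1], [0,7], [1,2], [1,3], [2,7], [3,4], [3,5], [3,6], [3,7], [4,5], [5,6], [6,7]
  2-simplices (3): [3,4,5], [3,5,6], [3,6,7]

giving chain groups C_0 ≅ Z^8, C_1 ≅ Z^12, C_2 ≅ Z^3.

Boundary ∂_1: C_1 → C_0 maps an edge to its endpoints' difference, ∂[p,q] = q − p.
This gives a 8×12 integer matrix of rank 7; reducing to Smith normal form yields diagonal entries (1,1,1,1,1,1,1).

The boundary map ∂_2: C_2 → C_1 sends each 2-simplex [p,q,r] to [q,r] − [p,r] + [p,q]. For instance
  ∂[3,5,6] = [5,6] − [3,6] + [3,5],
  ∂[3,6,7] = [6,7] − [3,7] + [3,6].
As a 12×3 matrix over Z this has rank 3, with invariant factors (1,1,1).

Now H_k = ker ∂_k / im ∂_{k+1}, so:

  H_0: rank C_0 − rank ∂_1 = 8 − 7 = 1, and the invariant factors of ∂_1 are all 1, so H_0 = Z.
  H_1: rank ker ∂_1 − rank ∂_2 = (12 − 7) − 3 = 2, and the invariant factors of ∂_2 are all 1, so H_1 = Z^2.
  H_2: rank ker ∂_2 − rank ∂_3 = (3 − 3) − 0 = 0, and there is no ∂_3, so H_2 = 0.

Hence the Betti numbers are b_0 = 1, b_1 = 2, b_2 = 0.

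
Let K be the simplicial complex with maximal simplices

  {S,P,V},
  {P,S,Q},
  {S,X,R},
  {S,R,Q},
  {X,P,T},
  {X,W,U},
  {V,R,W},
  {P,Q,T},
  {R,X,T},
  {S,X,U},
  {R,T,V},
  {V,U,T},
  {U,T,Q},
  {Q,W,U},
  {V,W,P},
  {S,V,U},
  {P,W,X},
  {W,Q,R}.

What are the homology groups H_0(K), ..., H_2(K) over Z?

H_0 = Z,  H_1 = Z^2,  H_2 = Z.

Order the vertices as P < Q < R < S < T < U < V < W < X. Listing each simplex with vertices in this order, K has dimension 2 with simplices:

  0-simplices (9): P, Q, R, S, T, U, V, W, X
  1-simplices (27): PQ, PS, PT, PV, PW, PX, QR, QS, QT, QU, QW, RS, RT, RV, RW, RX, SU, SV, SX, TU, TV, TX, UV, UW, UX, VW, WX
  2-simplices (18): PQS, PQT, PSV, PTX, PVW, PWX, QRS, QRW, QTU, QUW, RSX, RTV, RTX, RVW, SUV, SUX, TUV, UWX

so the chain groups are C_0 ≅ Z^9, C_1 ≅ Z^27, C_2 ≅ Z^18.

Boundary ∂_1: C_1 → C_0 sends each edge [p,q] (with p < q) to q − p. For instance
  ∂UX = X − U.
The 9×27 boundary matrix has rank 8 and Smith normal form diag(1,1,1,1,1,1,1,1).

Boundary ∂_2: C_2 → C_1 acts by ∂[p,q,r] = [q,r] − [p,r] + [p,q]. For instance
  ∂RTX = TX − RX + RT,
  ∂QRS = RS − QS + QR.
This gives a 27×18 integer matrix of rank 17; reducing to Smith normal form yields diagonal entries (1,1,1,1,1,1,1,1,1,1,1,1,1,1,1,1,1).

Reading off H_k = ker ∂_k / im ∂_{k+1}:

  H_0: rank C_0 − rank ∂_1 = 9 − 8 = 1, and the invariant factors of ∂_1 are all 1, so H_0 ≅ Z.
  H_1: rank ker ∂_1 − rank ∂_2 = (27 − 8) − 17 = 2, and the invariant factors of ∂_2 are all 1, so H_1 ≅ Z^2.
  H_2: rank ker ∂_2 − rank ∂_3 = (18 − 17) − 0 = 1, and there is no ∂_3, so H_2 ≅ Z.

(K is a triangulation of the torus T^2.)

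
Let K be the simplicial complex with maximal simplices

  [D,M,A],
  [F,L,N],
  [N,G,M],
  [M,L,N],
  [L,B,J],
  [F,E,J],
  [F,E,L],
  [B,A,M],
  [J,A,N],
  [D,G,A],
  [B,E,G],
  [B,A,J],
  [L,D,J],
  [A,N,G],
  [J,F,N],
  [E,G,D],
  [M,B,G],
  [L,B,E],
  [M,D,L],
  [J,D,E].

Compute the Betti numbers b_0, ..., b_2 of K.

Order the vertices as A < B < D < E < F < G < J < L < M < N. Listing each simplex with vertices in this order, K has dimension 2 with simplices:

  0-simplices (10): A, B, D, E, F, G, J, L, M, N
  1-simplices (30): AB, AD, AG, AJ, AM, AN, BE, BG, BJ, BL, BM, DE, DG, DJ, DL, DM, EF, EG, EJ, EL, FJ, FL, FN, GM, GN, JL, JN, LM, LN, MN
  2-simplices (20): ABJ, ABM, ADG, ADM, AGN, AJN, BEG, BEL, BGM, BJL, DEG, DEJ, DJL, DLM, EFJ, EFL, FJN, FLN, GMN, LMN

giving chain groups C_0 ≅ Z^10, C_1 ≅ Z^30, C_2 ≅ Z^20.

The boundary map ∂_1: C_1 → C_0 is given by ∂[p,q] = [q] − [p].
The 10×30 boundary matrix has rank 9 and Smith normal form diag(1,1,1,1,1,1,1,1,1).

Boundary ∂_2: C_2 → C_1 maps a triangle to the signed sum of its edges. For instance
  ∂FJN = JN − FN + FJ,
  ∂BGM = GM − BM + BG.
The 30×20 boundary matrix has rank 20 and Smith normal form diag(1,1,1,1,1,1,1,1,1,1,1,1,1,1,1,1,1,1,1,2).

Reading off H_k = ker ∂_k / im ∂_{k+1}:

  H_0: rank C_0 − rank ∂_1 = 10 − 9 = 1, and the invariant factors of ∂_1 are all 1, so H_0 ≅ Z.
  H_1: rank ker ∂_1 − rank ∂_2 = (30 − 9) − 20 = 1, and ∂_2 has invariant factor 2 > 1, so H_1 ≅ Z × Z/2.
  H_2: rank ker ∂_2 − rank ∂_3 = (20 − 20) − 0 = 0, and there is no ∂_3, so H_2 ≅ 0.

Hence the Betti numbers are b_0 = 1, b_1 = 1, b_2 = 0.

b_0 = 1, b_1 = 1, b_2 = 0.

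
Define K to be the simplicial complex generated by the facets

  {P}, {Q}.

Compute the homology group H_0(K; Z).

Take the total order P < Q on the vertex set. Then K (dimension 0) consists of the simplices:

  0-simplices (2): P, Q

giving chain groups C_0 ≅ Z^2.

From H_k ≅ ker(∂_k) / im(∂_{k+1}) we obtain:

  H_0: rank C_0 − rank ∂_1 = 2 − 0 = 2, and there is no ∂_1, so H_0 ≅ Z^2.

(K is a triangulation of a set of 2 points.)

H_0 = Z^2.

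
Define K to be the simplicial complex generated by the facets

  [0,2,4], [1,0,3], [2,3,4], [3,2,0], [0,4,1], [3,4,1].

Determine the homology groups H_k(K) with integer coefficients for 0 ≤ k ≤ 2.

Take the total order 0 < 1 < 2 < 3 < 4 on the vertex set. Then K (dimension 2) consists of the simplices:

  0-simplices (5): [0], [1], [2], [3], [4]
  1-simplices (9): [0,1], [0,2], [0,3], [0,4], [1,3], [1,4], [2,3], [2,4], [3,4]
  2-simplices (6): [0,1,3], [0,1,4], [0,2,3], [0,2,4], [1,3,4], [2,3,4]

Hence C_0 ≅ Z^5, C_1 ≅ Z^9, C_2 ≅ Z^6.

∂_1: C_1 → C_0 maps an edge to its endpoints' difference, ∂[p,q] = q − p. For instance
  ∂[2,3] = [3] − [2].
As a 5×9 matrix over Z this has rank 4, with invariant factors (1,1,1,1).

The boundary map ∂_2: C_2 → C_1 sends each 2-simplex [p,q,r] to [q,r] − [p,r] + [p,q]. For instance
  ∂[2,3,4] = [3,4] − [2,4] + [2,3],
  ∂[1,3,4] = [3,4] − [1,4] + [1,3].
As a 9×6 matrix over Z this has rank 5, with invariant factors (1,1,1,1,1).

Reading off H_k = ker ∂_k / im ∂_{k+1}:

  H_0: rank C_0 − rank ∂_1 = 5 − 4 = 1, and the invariant factors of ∂_1 are all 1, so H_0 = Z.
  H_1: rank ker ∂_1 − rank ∂_2 = (9 − 4) − 5 = 0, and the invariant factors of ∂_2 are all 1, so H_1 = 0.
  H_2: rank ker ∂_2 − rank ∂_3 = (6 − 5) − 0 = 1, and there is no ∂_3, so H_2 = Z.

(K is a triangulation of the 2-sphere S^2.)

H_0 = Z,  H_1 = 0,  H_2 = Z.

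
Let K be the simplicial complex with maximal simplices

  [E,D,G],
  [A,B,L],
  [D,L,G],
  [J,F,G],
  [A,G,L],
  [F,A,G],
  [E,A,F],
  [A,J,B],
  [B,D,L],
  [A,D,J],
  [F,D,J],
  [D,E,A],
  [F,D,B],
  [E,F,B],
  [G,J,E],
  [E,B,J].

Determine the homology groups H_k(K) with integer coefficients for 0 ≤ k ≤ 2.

Take the total order A < B < D < E < F < G < J < L on the vertex set. Then K (dimension 2) consists of the simplices:

  0-simplices (8): A, B, D, E, F, G, J, L
  1-simplices (24): AB, AD, AE, AF, AG, AJ, AL, BD, BE, BF, BJ, BL, DE, DF, DG, DJ, DL, EF, EG, EJ, FG, FJ, GJ, GL
  2-simplices (16): ABJ, ABL, ADE, ADJ, AEF, AFG, AGL, BDF, BDL, BEF, BEJ, DEG, DFJ, DGL, EGJ, FGJ

Hence C_0 ≅ Z^8, C_1 ≅ Z^24, C_2 ≅ Z^16.

Boundary ∂_1: C_1 → C_0 sends each edge [p,q] (with p < q) to q − p. For instance
  ∂EJ = J − E.
The resulting 8×24 matrix has rank 7, and its Smith normal form has invariant factors (1,1,1,1,1,1,1).

The boundary map ∂_2: C_2 → C_1 sends each 2-simplex [p,q,r] to [q,r] − [p,r] + [p,q]. For instance
  ∂ADJ = DJ − AJ + AD,
  ∂FGJ = GJ − FJ + FG.
This gives a 24×16 integer matrix of rank 15; reducing to Smith normal form yields diagonal entries (1,1,1,1,1,1,1,1,1,1,1,1,1,1,1).

Now H_k = ker ∂_k / im ∂_{k+1}, so:

  H_0: rank C_0 − rank ∂_1 = 8 − 7 = 1, and the invariant factors of ∂_1 are all 1, so H_0 ≅ Z.
  H_1: rank ker ∂_1 − rank ∂_2 = (24 − 7) − 15 = 2, and the invariant factors of ∂_2 are all 1, so H_1 ≅ Z^2.
  H_2: rank ker ∂_2 − rank ∂_3 = (16 − 15) − 0 = 1, and there is no ∂_3, so H_2 ≅ Z.

H_0 ≅ Z,  H_1 ≅ Z^2,  H_2 ≅ Z.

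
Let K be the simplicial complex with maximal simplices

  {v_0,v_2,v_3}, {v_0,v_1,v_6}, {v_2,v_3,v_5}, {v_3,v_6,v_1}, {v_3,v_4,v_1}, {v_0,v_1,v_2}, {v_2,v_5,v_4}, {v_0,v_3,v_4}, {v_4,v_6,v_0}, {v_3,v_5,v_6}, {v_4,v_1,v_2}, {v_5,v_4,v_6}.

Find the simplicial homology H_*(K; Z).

Fix the vertex order v_0 < v_1 < v_2 < v_3 < v_4 < v_5 < v_6 and write every simplex with vertices in increasing order. Then dim K = 2 and the simplices of K are:

  0-simplices (7): [v_0], [v_1], [v_2], [v_3], [v_4], [v_5], [v_6]
  1-simplices (18): (18 of them)
  2-simplices (12): (12 of them)

giving chain groups C_0 ≅ Z^7, C_1 ≅ Z^18, C_2 ≅ Z^12.

The boundary map ∂_1: C_1 → C_0 maps an edge to its endpoints' difference, ∂[p,q] = q − p.
As a 7×18 matrix over Z this has rank 6, with invariant factors (1,1,1,1,1,1).

Boundary ∂_2: C_2 → C_1 acts by ∂[p,q,r] = [q,r] − [p,r] + [p,q]. For instance
  ∂[v_0,v_2,v_3] = [v_2,v_3] − [v_0,v_3] + [v_0,v_2],
  ∂[v_0,v_1,v_2] = [v_1,v_2] − [v_0,v_2] + [v_0,v_1].
As a 18×12 matrix over Z this has rank 12, with invariant factors (1,1,1,1,1,1,1,1,1,1,1,2).

From H_k ≅ ker(∂_k) / im(∂_{k+1}) we obtain:

  H_0: rank C_0 − rank ∂_1 = 7 − 6 = 1, and the invariant factors of ∂_1 are all 1, so H_0 ≅ Z.
  H_1: rank ker ∂_1 − rank ∂_2 = (18 − 6) − 12 = 0, and ∂_2 has invariant factor 2 > 1, so H_1 ≅ Z/2.
  H_2: rank ker ∂_2 − rank ∂_3 = (12 − 12) − 0 = 0, and there is no ∂_3, so H_2 ≅ 0.

(K is a triangulation of the real projective plane RP^2.)

H_0 = Z,  H_1 = Z/2,  H_2 = 0.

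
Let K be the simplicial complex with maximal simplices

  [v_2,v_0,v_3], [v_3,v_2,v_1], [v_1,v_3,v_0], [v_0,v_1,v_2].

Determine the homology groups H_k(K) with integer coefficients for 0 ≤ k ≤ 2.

We work with the vertex ordering v_0 < v_1 < v_2 < v_3. The simplices of K, each written with vertices in increasing order, are:

  0-simplices (4): [v_0], [v_1], [v_2], [v_3]
  1-simplices (6): [v_0,v_1], [v_0,v_2], [v_0,v_3], [v_1,v_2], [v_1,v_3], [v_2,v_3]
  2-simplices (4): [v_0,v_1,v_2], [v_0,v_1,v_3], [v_0,v_2,v_3], [v_1,v_2,v_3]

so the chain groups are C_0 ≅ Z^4, C_1 ≅ Z^6, C_2 ≅ Z^4.

∂_1: C_1 → C_0 is given by ∂[p,q] = [q] − [p].
As a 4×6 matrix over Z this has rank 3, with invariant factors (1,1,1).

∂_2: C_2 → C_1 sends each 2-simplex [p,q,r] to [q,r] − [p,r] + [p,q]. For instance
  ∂[v_1,v_2,v_3] = [v_2,v_3] − [v_1,v_3] + [v_1,v_2],
  ∂[v_0,v_1,v_3] = [v_1,v_3] − [v_0,v_3] + [v_0,v_1].
The resulting 6×4 matrix has rank 3, and its Smith normal form has invariant factors (1,1,1).

From H_k ≅ ker(∂_k) / im(∂_{k+1}) we obtain:

  H_0: rank C_0 − rank ∂_1 = 4 − 3 = 1, and the invariant factors of ∂_1 are all 1, so H_0 ≅ Z.
  H_1: rank ker ∂_1 − rank ∂_2 = (6 − 3) − 3 = 0, and the invariant factors of ∂_2 are all 1, so H_1 ≅ 0.
  H_2: rank ker ∂_2 − rank ∂_3 = (4 − 3) − 0 = 1, and there is no ∂_3, so H_2 ≅ Z.

As a check, the Euler characteristic is 4 − 6 + 4 = 2, which agrees with 1 − 0 + 1 = 2.

H_0 ≅ Z,  H_1 = 0,  H_2 ≅ Z.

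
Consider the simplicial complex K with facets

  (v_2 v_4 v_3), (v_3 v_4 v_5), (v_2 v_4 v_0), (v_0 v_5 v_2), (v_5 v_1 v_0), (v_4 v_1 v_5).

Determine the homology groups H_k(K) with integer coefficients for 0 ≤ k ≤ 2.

H_0 ≅ Z,  H_1 ≅ Z,  H_2 = 0.

Fix the vertex order v_0 < v_1 < v_2 < v_3 < v_4 < v_5 and write every simplex with vertices in increasing order. Then dim K = 2 and the simplices of K are:

  0-simplices (6): [v_0], [v_1], [v_2], [v_3], [v_4], [v_5]
  1-simplices (12): [v_0,v_1], [v_0,v_2], [v_0,v_4], [v_0,v_5], [v_1,v_4], [v_1,v_5], [v_2,v_3], [v_2,v_4], [v_2,v_5], [v_3,v_4], [v_3,v_5], [v_4,v_5]
  2-simplices (6): [v_0,v_1,v_5], [v_0,v_2,v_4], [v_0,v_2,v_5], [v_1,v_4,v_5], [v_2,v_3,v_4], [v_3,v_4,v_5]

giving chain groups C_0 ≅ Z^6, C_1 ≅ Z^12, C_2 ≅ Z^6.

The boundary map ∂_1: C_1 → C_0 sends each edge [p,q] (with p < q) to q − p.
The resulting 6×12 matrix has rank 5, and its Smith normal form has invariant factors (1,1,1,1,1).

∂_2: C_2 → C_1 sends each 2-simplex [p,q,r] to [q,r] − [p,r] + [p,q]. For instance
  ∂[v_0,v_2,v_5] = [v_2,v_5] − [v_0,v_5] + [v_0,v_2],
  ∂[v_1,v_4,v_5] = [v_4,v_5] − [v_1,v_5] + [v_1,v_4].
The resulting 12×6 matrix has rank 6, and its Smith normal form has invariant factors (1,1,1,1,1,1).

Reading off H_k = ker ∂_k / im ∂_{k+1}:

  H_0: rank C_0 − rank ∂_1 = 6 − 5 = 1, and the invariant factors of ∂_1 are all 1, so H_0 = Z.
  H_1: rank ker ∂_1 − rank ∂_2 = (12 − 5) − 6 = 1, and the invariant factors of ∂_2 are all 1, so H_1 = Z.
  H_2: rank ker ∂_2 − rank ∂_3 = (6 − 6) − 0 = 0, and there is no ∂_3, so H_2 = 0.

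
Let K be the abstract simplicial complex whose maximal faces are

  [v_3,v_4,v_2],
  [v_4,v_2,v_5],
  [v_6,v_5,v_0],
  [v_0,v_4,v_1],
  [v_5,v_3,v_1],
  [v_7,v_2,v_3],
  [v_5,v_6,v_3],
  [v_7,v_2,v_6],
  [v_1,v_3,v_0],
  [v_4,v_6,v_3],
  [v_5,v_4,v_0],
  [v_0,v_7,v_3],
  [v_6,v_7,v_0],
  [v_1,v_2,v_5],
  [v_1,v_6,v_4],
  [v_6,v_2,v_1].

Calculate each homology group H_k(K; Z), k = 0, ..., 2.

K has 8 vertices, 24 edges, 16 triangles.
rank ∂_0 = 0, rank ∂_1 = 7 ⇒ b_0 = 8 − 0 − 7 = 1; all invariant factors of ∂_1 are 1 so no torsion. So H_0 ≅ Z.
rank ∂_1 = 7, rank ∂_2 = 15 ⇒ b_1 = 24 − 7 − 15 = 2; all invariant factors of ∂_2 are 1 so no torsion. So H_1 ≅ Z^2.
rank ∂_2 = 15, rank ∂_3 = 0 ⇒ b_2 = 16 − 15 − 0 = 1. So H_2 ≅ Z.

H_0 = Z,  H_1 = Z^2,  H_2 = Z.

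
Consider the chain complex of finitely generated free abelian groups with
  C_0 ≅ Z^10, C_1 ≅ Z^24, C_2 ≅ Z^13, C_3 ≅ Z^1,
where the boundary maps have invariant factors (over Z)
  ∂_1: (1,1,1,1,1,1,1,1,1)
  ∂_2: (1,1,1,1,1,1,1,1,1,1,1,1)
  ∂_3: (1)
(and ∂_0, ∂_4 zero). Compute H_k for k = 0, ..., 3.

H_0: b_0 = 10 − 0 − 9 = 1; torsion from ∂_1 factors > 1: none. So H_0 ≅ Z.
H_1: b_1 = 24 − 9 − 12 = 3; torsion from ∂_2 factors > 1: none. So H_1 ≅ Z^3.
H_2: b_2 = 13 − 12 − 1 = 0; torsion from ∂_3 factors > 1: none. So H_2 ≅ 0.
H_3: b_3 = 1 − 1 − 0 = 0; torsion from ∂_4 factors > 1: none. So H_3 ≅ 0.

H_0 ≅ Z,  H_1 ≅ Z^3,  H_2 = 0,  H_3 = 0.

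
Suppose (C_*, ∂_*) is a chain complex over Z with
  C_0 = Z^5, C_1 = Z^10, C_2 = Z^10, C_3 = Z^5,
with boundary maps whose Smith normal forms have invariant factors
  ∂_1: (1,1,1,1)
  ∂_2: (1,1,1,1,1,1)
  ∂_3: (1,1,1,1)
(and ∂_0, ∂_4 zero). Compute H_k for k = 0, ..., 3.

H_0 = Z,  H_1 = 0,  H_2 = 0,  H_3 = Z.

H_0: b_0 = 5 − 0 − 4 = 1; torsion from ∂_1 factors > 1: none. So H_0 = Z.
H_1: b_1 = 10 − 4 − 6 = 0; torsion from ∂_2 factors > 1: none. So H_1 = 0.
H_2: b_2 = 10 − 6 − 4 = 0; torsion from ∂_3 factors > 1: none. So H_2 = 0.
H_3: b_3 = 5 − 4 − 0 = 1; torsion from ∂_4 factors > 1: none. So H_3 = Z.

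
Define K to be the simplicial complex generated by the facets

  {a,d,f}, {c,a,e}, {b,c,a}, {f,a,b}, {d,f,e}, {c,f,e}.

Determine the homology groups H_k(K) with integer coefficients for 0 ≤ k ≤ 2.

We work with the vertex ordering a < b < c < d < e < f. The simplices of K, each written with vertices in increasing order, are:

  0-simplices (6): a, b, c, d, e, f
  1-simplices (12): ab, ac, ad, ae, af, bc, bf, ce, cf, de, df, ef
  2-simplices (6): abc, abf, ace, adf, cef, def

Hence C_0 ≅ Z^6, C_1 ≅ Z^12, C_2 ≅ Z^6.

Boundary ∂_1: C_1 → C_0 maps an edge to its endpoints' difference, ∂[p,q] = q − p. For instance
  ∂ab = b − a.
The resulting 6×12 matrix has rank 5, and its Smith normal form has invariant factors (1,1,1,1,1).

∂_2: C_2 → C_1 maps a triangle to the signed sum of its edges. For instance
  ∂ace = ce − ae + ac,
  ∂cef = ef − cf + ce.
This gives a 12×6 integer matrix of rank 6; reducing to Smith normal form yields diagonal entries (1,1,1,1,1,1).

From H_k ≅ ker(∂_k) / im(∂_{k+1}) we obtain:

  H_0: rank C_0 − rank ∂_1 = 6 − 5 = 1, and the invariant factors of ∂_1 are all 1, so H_0 ≅ Z.
  H_1: rank ker ∂_1 − rank ∂_2 = (12 − 5) − 6 = 1, and the invariant factors of ∂_2 are all 1, so H_1 ≅ Z.
  H_2: rank ker ∂_2 − rank ∂_3 = (6 − 6) − 0 = 0, and there is no ∂_3, so H_2 ≅ 0.

As a check, the Euler characteristic is 6 − 12 + 6 = 0, which agrees with 1 − 1 + 0 = 0.

H_0 ≅ Z,  H_1 ≅ Z,  H_2 = 0.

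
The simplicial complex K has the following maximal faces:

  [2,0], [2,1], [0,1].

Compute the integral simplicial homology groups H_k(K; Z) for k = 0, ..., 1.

K has 3 vertices, 3 edges.
rank ∂_0 = 0, rank ∂_1 = 2 ⇒ b_0 = 3 − 0 − 2 = 1; all invariant factors of ∂_1 are 1 so no torsion. So H_0 ≅ Z.
rank ∂_1 = 2, rank ∂_2 = 0 ⇒ b_1 = 3 − 2 − 0 = 1. So H_1 ≅ Z.

H_0 ≅ Z,  H_1 ≅ Z.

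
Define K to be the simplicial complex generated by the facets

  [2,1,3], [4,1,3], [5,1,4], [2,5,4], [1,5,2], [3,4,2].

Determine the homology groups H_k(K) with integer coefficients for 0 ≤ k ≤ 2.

H_0 = Z,  H_1 = 0,  H_2 = Z.

Order the vertices as 1 < 2 < 3 < 4 < 5. Listing each simplex with vertices in this order, K has dimension 2 with simplices:

  0-simplices (5): [1], [2], [3], [4], [5]
  1-simplices (9): [1,2], [1,3], [1,4], [1,5], [2,3], [2,4], [2,5], [3,4], [4,5]
  2-simplices (6): [1,2,3], [1,2,5], [1,3,4], [1,4,5], [2,3,4], [2,4,5]

giving chain groups C_0 ≅ Z^5, C_1 ≅ Z^9, C_2 ≅ Z^6.

∂_1: C_1 → C_0 sends each edge [p,q] (with p < q) to q − p.
The resulting 5×9 matrix has rank 4, and its Smith normal form has invariant factors (1,1,1,1).

The boundary map ∂_2: C_2 → C_1 acts by ∂[p,q,r] = [q,r] − [p,r] + [p,q]. For instance
  ∂[2,3,4] = [3,4] − [2,4] + [2,3],
  ∂[1,2,5] = [2,5] − [1,5] + [1,2].
As a 9×6 matrix over Z this has rank 5, with invariant factors (1,1,1,1,1).

From H_k ≅ ker(∂_k) / im(∂_{k+1}) we obtain:

  H_0: rank C_0 − rank ∂_1 = 5 − 4 = 1, and the invariant factors of ∂_1 are all 1, so H_0 = Z.
  H_1: rank ker ∂_1 − rank ∂_2 = (9 − 4) − 5 = 0, and the invariant factors of ∂_2 are all 1, so H_1 = 0.
  H_2: rank ker ∂_2 − rank ∂_3 = (6 − 5) − 0 = 1, and there is no ∂_3, so H_2 = Z.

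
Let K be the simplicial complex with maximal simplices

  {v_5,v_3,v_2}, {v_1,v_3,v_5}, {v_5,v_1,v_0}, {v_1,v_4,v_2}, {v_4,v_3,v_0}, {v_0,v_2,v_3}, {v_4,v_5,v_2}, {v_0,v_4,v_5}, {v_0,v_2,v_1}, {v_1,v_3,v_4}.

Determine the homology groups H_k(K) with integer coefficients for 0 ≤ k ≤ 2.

H_0 = Z,  H_1 = Z/2,  H_2 = 0.

Fix the vertex order v_0 < v_1 < v_2 < v_3 < v_4 < v_5 and write every simplex with vertices in increasing order. Then dim K = 2 and the simplices of K are:

  0-simplices (6): [v_0], [v_1], [v_2], [v_3], [v_4], [v_5]
  1-simplices (15): (15 of them)
  2-simplices (10): [v_0,v_1,v_2], [v_0,v_1,v_5], [v_0,v_2,v_3], [v_0,v_3,v_4], [v_0,v_4,v_5], [v_1,v_2,v_4], [v_1,v_3,v_4], [v_1,v_3,v_5], [v_2,v_3,v_5], [v_2,v_4,v_5]

so the chain groups are C_0 ≅ Z^6, C_1 ≅ Z^15, C_2 ≅ Z^10.

Boundary ∂_1: C_1 → C_0 sends each edge [p,q] (with p < q) to q − p. For instance
  ∂[v_4,v_5] = [v_5] − [v_4].
As a 6×15 matrix over Z this has rank 5, with invariant factors (1,1,1,1,1).

∂_2: C_2 → C_1 maps a triangle to the signed sum of its edges. For instance
  ∂[v_2,v_3,v_5] = [v_3,v_5] − [v_2,v_5] + [v_2,v_3],
  ∂[v_1,v_2,v_4] = [v_2,v_4] − [v_1,v_4] + [v_1,v_2].
The resulting 15×10 matrix has rank 10, and its Smith normal form has invariant factors (1,1,1,1,1,1,1,1,1,2).

Now H_k = ker ∂_k / im ∂_{k+1}, so:

  H_0: rank C_0 − rank ∂_1 = 6 − 5 = 1, and the invariant factors of ∂_1 are all 1, so H_0 = Z.
  H_1: rank ker ∂_1 − rank ∂_2 = (15 − 5) − 10 = 0, and ∂_2 has invariant factor 2 > 1, so H_1 = Z/2.
  H_2: rank ker ∂_2 − rank ∂_3 = (10 − 10) − 0 = 0, and there is no ∂_3, so H_2 = 0.

As a check, the Euler characteristic is 6 − 15 + 10 = 1, which agrees with 1 − 0 + 0 = 1.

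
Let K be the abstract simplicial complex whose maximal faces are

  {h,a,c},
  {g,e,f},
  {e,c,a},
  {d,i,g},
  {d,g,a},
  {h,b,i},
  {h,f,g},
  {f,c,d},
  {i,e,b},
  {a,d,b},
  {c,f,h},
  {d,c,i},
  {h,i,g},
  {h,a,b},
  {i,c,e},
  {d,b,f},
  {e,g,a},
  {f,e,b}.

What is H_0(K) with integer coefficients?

H_0 = Z.

K has 9 vertices, 27 edges, 18 triangles.
rank ∂_0 = 0, rank ∂_1 = 8 ⇒ b_0 = 9 − 0 − 8 = 1; all invariant factors of ∂_1 are 1 so no torsion. So H_0 ≅ Z.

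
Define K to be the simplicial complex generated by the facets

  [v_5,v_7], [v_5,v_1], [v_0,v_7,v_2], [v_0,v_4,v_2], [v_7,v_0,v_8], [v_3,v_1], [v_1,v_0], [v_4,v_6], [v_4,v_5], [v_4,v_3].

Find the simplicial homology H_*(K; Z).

H_0 ≅ Z,  H_1 ≅ Z^3,  H_2 = 0.

We work with the vertex ordering v_0 < v_1 < v_2 < v_3 < v_4 < v_5 < v_6 < v_7 < v_8. The simplices of K, each written with vertices in increasing order, are:

  0-simplices (9): [v_0], [v_1], [v_2], [v_3], [v_4], [v_5], [v_6], [v_7], [v_8]
  1-simplices (14): [v_0,v_1], [v_0,v_2], [v_0,v_4], [v_0,v_7], [v_0,v_8], [v_1,v_3], [v_1,v_5], [v_2,v_4], [v_2,v_7], [v_3,v_4], [v_4,v_5], [v_4,v_6], [v_5,v_7], [v_7,v_8]
  2-simplices (3): [v_0,v_2,v_4], [v_0,v_2,v_7], [v_0,v_7,v_8]

Hence C_0 ≅ Z^9, C_1 ≅ Z^14, C_2 ≅ Z^3.

The boundary map ∂_1: C_1 → C_0 sends each edge [p,q] (with p < q) to q − p.
This gives a 9×14 integer matrix of rank 8; reducing to Smith normal form yields diagonal entries (1,1,1,1,1,1,1,1).

∂_2: C_2 → C_1 sends each 2-simplex [p,q,r] to [q,r] − [p,r] + [p,q]. For instance
  ∂[v_0,v_7,v_8] = [v_7,v_8] − [v_0,v_8] + [v_0,v_7],
  ∂[v_0,v_2,v_4] = [v_2,v_4] − [v_0,v_4] + [v_0,v_2].
This gives a 14×3 integer matrix of rank 3; reducing to Smith normal form yields diagonal entries (1,1,1).

Reading off H_k = ker ∂_k / im ∂_{k+1}:

  H_0: rank C_0 − rank ∂_1 = 9 − 8 = 1, and the invariant factors of ∂_1 are all 1, so H_0 ≅ Z.
  H_1: rank ker ∂_1 − rank ∂_2 = (14 − 8) − 3 = 3, and the invariant factors of ∂_2 are all 1, so H_1 ≅ Z^3.
  H_2: rank ker ∂_2 − rank ∂_3 = (3 − 3) − 0 = 0, and there is no ∂_3, so H_2 ≅ 0.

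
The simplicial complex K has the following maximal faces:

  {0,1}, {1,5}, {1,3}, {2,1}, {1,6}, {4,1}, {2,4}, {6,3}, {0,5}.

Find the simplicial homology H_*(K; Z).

H_0 ≅ Z,  H_1 ≅ Z^3.

Take the total order 0 < 1 < 2 < 3 < 4 < 5 < 6 on the vertex set. Then K (dimension 1) consists of the simplices:

  0-simplices (7): [0], [1], [2], [3], [4], [5], [6]
  1-simplices (9): [0,1], [0,5], [1,2], [1,3], [1,4], [1,5], [1,6], [2,4], [3,6]

so the chain groups are C_0 ≅ Z^7, C_1 ≅ Z^9.

The boundary map ∂_1: C_1 → C_0 is given by ∂[p,q] = [q] − [p].
The 7×9 boundary matrix has rank 6 and Smith normal form diag(1,1,1,1,1,1).

Reading off H_k = ker ∂_k / im ∂_{k+1}:

  H_0: rank C_0 − rank ∂_1 = 7 − 6 = 1, and the invariant factors of ∂_1 are all 1, so H_0 ≅ Z.
  H_1: rank ker ∂_1 − rank ∂_2 = (9 − 6) − 0 = 3, and there is no ∂_2, so H_1 ≅ Z^3.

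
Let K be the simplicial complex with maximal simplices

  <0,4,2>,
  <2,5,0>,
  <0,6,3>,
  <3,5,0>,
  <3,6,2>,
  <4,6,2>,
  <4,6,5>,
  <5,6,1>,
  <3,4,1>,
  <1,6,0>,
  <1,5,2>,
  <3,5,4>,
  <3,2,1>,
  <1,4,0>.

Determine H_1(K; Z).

K has 7 vertices, 21 edges, 14 triangles.
rank ∂_1 = 6, rank ∂_2 = 13 ⇒ b_1 = 21 − 6 − 13 = 2; all invariant factors of ∂_2 are 1 so no torsion. So H_1 = Z^2.

H_1 = Z^2.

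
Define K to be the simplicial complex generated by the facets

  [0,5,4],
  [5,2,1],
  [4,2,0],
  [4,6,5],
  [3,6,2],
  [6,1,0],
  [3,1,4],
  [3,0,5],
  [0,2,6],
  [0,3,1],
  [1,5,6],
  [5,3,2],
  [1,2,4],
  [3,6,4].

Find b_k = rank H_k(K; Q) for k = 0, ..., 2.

We work with the vertex ordering 0 < 1 < 2 < 3 < 4 < 5 < 6. The simplices of K, each written with vertices in increasing order, are:

  0-simplices (7): [0], [1], [2], [3], [4], [5], [6]
  1-simplices (21): [0,1], [0,2], [0,3], [0,4], [0,5], [0,6], [1,2], [1,3], [1,4], [1,5], [1,6], [2,3], [2,4], [2,5], [2,6], [3,4], [3,5], [3,6], [4,5], [4,6], [5,6]
  2-simplices (14): [0,1,3], [0,1,6], [0,2,4], [0,2,6], [0,3,5], [0,4,5], [1,2,4], [1,2,5], [1,3,4], [1,5,6], [2,3,5], [2,3,6], [3,4,6], [4,5,6]

so the chain groups are C_0 ≅ Z^7, C_1 ≅ Z^21, C_2 ≅ Z^14.

The boundary map ∂_1: C_1 → C_0 maps an edge to its endpoints' difference, ∂[p,q] = q − p.
The 7×21 boundary matrix has rank 6 and Smith normal form diag(1,1,1,1,1,1).

The boundary map ∂_2: C_2 → C_1 sends each 2-simplex [p,q,r] to [q,r] − [p,r] + [p,q]. For instance
  ∂[0,2,4] = [2,4] − [0,4] + [0,2],
  ∂[0,1,3] = [1,3] − [0,3] + [0,1].
As a 21×14 matrix over Z this has rank 13, with invariant factors (1,1,1,1,1,1,1,1,1,1,1,1,1).

Computing H_k = (kernel of ∂_k) / (image of ∂_{k+1}):

  H_0: rank C_0 − rank ∂_1 = 7 − 6 = 1, and the invariant factors of ∂_1 are all 1, so H_0 = Z.
  H_1: rank ker ∂_1 − rank ∂_2 = (21 − 6) − 13 = 2, and the invariant factors of ∂_2 are all 1, so H_1 = Z^2.
  H_2: rank ker ∂_2 − rank ∂_3 = (14 − 13) − 0 = 1, and there is no ∂_3, so H_2 = Z.

(K is a triangulation of the torus T^2.)

Hence the Betti numbers are b_0 = 1, b_1 = 2, b_2 = 1.

b_0 = 1, b_1 = 2, b_2 = 1.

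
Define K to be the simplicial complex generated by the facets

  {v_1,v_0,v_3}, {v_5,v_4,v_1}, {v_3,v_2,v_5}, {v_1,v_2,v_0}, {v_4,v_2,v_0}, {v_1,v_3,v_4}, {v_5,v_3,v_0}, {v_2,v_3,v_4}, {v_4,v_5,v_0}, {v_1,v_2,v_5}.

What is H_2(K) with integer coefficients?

H_2 ≅ 0.

K has 6 vertices, 15 edges, 10 triangles.
rank ∂_2 = 10, rank ∂_3 = 0 ⇒ b_2 = 10 − 10 − 0 = 0. So H_2 ≅ 0.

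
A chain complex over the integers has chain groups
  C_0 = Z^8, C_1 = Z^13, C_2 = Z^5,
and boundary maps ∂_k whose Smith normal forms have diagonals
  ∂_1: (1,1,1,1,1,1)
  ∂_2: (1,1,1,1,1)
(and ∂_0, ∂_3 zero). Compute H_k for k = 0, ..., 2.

H_0: b_0 = 8 − 0 − 6 = 2; torsion from ∂_1 factors > 1: none. So H_0 = Z^2.
H_1: b_1 = 13 − 6 − 5 = 2; torsion from ∂_2 factors > 1: none. So H_1 = Z^2.
H_2: b_2 = 5 − 5 − 0 = 0; torsion from ∂_3 factors > 1: none. So H_2 = 0.

H_0 = Z^2,  H_1 = Z^2,  H_2 = 0.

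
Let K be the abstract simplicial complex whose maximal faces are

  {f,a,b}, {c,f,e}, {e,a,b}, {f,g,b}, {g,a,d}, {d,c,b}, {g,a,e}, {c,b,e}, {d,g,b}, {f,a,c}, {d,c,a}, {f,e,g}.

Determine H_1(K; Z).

H_1 ≅ Z/2.

Take the total order a < b < c < d < e < f < g on the vertex set. Then K (dimension 2) consists of the simplices:

  0-simplices (7): a, b, c, d, e, f, g
  1-simplices (18): ab, ac, ad, ae, af, ag, bc, bd, be, bf, bg, cd, ce, cf, dg, ef, eg, fg
  2-simplices (12): abe, abf, acd, acf, adg, aeg, bcd, bce, bdg, bfg, cef, efg

giving chain groups C_0 ≅ Z^7, C_1 ≅ Z^18, C_2 ≅ Z^12.

Boundary ∂_1: C_1 → C_0 maps an edge to its endpoints' difference, ∂[p,q] = q − p.
The resulting 7×18 matrix has rank 6, and its Smith normal form has invariant factors (1,1,1,1,1,1).

Boundary ∂_2: C_2 → C_1 sends each 2-simplex [p,q,r] to [q,r] − [p,r] + [p,q]. For instance
  ∂abf = bf − af + ab,
  ∂bce = ce − be + bc.
The resulting 18×12 matrix has rank 12, and its Smith normal form has invariant factors (1,1,1,1,1,1,1,1,1,1,1,2).

Now H_k = ker ∂_k / im ∂_{k+1}, so:

  H_1: rank ker ∂_1 − rank ∂_2 = (18 − 6) − 12 = 0, and ∂_2 has invariant factor 2 > 1, so H_1 = Z/2.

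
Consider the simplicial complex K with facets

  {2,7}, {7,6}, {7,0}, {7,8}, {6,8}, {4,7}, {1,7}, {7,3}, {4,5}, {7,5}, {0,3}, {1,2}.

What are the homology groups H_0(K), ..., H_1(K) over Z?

K has 9 vertices, 12 edges.
rank ∂_0 = 0, rank ∂_1 = 8 ⇒ b_0 = 9 − 0 − 8 = 1; all invariant factors of ∂_1 are 1 so no torsion. So H_0 = Z.
rank ∂_1 = 8, rank ∂_2 = 0 ⇒ b_1 = 12 − 8 − 0 = 4. So H_1 = Z^4.

H_0 ≅ Z,  H_1 ≅ Z^4.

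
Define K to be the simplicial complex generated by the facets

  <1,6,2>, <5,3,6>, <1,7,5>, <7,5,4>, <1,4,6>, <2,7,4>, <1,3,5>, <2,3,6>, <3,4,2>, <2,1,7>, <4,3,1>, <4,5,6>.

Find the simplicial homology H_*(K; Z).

Order the vertices as 1 < 2 < 3 < 4 < 5 < 6 < 7. Listing each simplex with vertices in this order, K has dimension 2 with simplices:

  0-simplices (7): [1], [2], [3], [4], [5], [6], [7]
  1-simplices (18): [1,2], [1,3], [1,4], [1,5], [1,6], [1,7], [2,3], [2,4], [2,6], [2,7], [3,4], [3,5], [3,6], [4,5], [4,6], [4,7], [5,6], [5,7]
  2-simplices (12): [1,2,6], [1,2,7], [1,3,4], [1,3,5], [1,4,6], [1,5,7], [2,3,4], [2,3,6], [2,4,7], [3,5,6], [4,5,6], [4,5,7]

Hence C_0 ≅ Z^7, C_1 ≅ Z^18, C_2 ≅ Z^12.

∂_1: C_1 → C_0 maps an edge to its endpoints' difference, ∂[p,q] = q − p. For instance
  ∂[5,6] = [6] − [5].
This gives a 7×18 integer matrix of rank 6; reducing to Smith normal form yields diagonal entries (1,1,1,1,1,1).

Boundary ∂_2: C_2 → C_1 sends each 2-simplex [p,q,r] to [q,r] − [p,r] + [p,q]. For instance
  ∂[3,5,6] = [5,6] − [3,6] + [3,5],
  ∂[1,4,6] = [4,6] − [1,6] + [1,4].
This gives a 18×12 integer matrix of rank 12; reducing to Smith normal form yields diagonal entries (1,1,1,1,1,1,1,1,1,1,1,2).

Computing H_k = (kernel of ∂_k) / (image of ∂_{k+1}):

  H_0: rank C_0 − rank ∂_1 = 7 − 6 = 1, and the invariant factors of ∂_1 are all 1, so H_0 = Z.
  H_1: rank ker ∂_1 − rank ∂_2 = (18 − 6) − 12 = 0, and ∂_2 has invariant factor 2 > 1, so H_1 = Z/2.
  H_2: rank ker ∂_2 − rank ∂_3 = (12 − 12) − 0 = 0, and there is no ∂_3, so H_2 = 0.

As a check, the Euler characteristic is 7 − 18 + 12 = 1, which agrees with 1 − 0 + 0 = 1.
(K is a triangulation of the real projective plane RP^2.)

H_0 ≅ Z,  H_1 ≅ Z/2,  H_2 = 0.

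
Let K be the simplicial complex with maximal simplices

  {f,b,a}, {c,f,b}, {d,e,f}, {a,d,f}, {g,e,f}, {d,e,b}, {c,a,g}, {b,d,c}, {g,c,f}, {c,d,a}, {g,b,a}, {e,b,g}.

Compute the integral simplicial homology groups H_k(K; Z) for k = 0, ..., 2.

H_0 ≅ Z,  H_1 ≅ Z/2,  H_2 = 0.

Order the vertices as a < b < c < d < e < f < g. Listing each simplex with vertices in this order, K has dimension 2 with simplices:

  0-simplices (7): a, b, c, d, e, f, g
  1-simplices (18): ab, ac, ad, af, ag, bc, bd, be, bf, bg, cd, cf, cg, de, df, ef, eg, fg
  2-simplices (12): abf, abg, acd, acg, adf, bcd, bcf, bde, beg, cfg, def, efg

giving chain groups C_0 ≅ Z^7, C_1 ≅ Z^18, C_2 ≅ Z^12.

Boundary ∂_1: C_1 → C_0 maps an edge to its endpoints' difference, ∂[p,q] = q − p. For instance
  ∂af = f − a.
The resulting 7×18 matrix has rank 6, and its Smith normal form has invariant factors (1,1,1,1,1,1).

Boundary ∂_2: C_2 → C_1 acts by ∂[p,q,r] = [q,r] − [p,r] + [p,q]. For instance
  ∂abg = bg − ag + ab,
  ∂def = ef − df + de.
This gives a 18×12 integer matrix of rank 12; reducing to Smith normal form yields diagonal entries (1,1,1,1,1,1,1,1,1,1,1,2).

Now H_k = ker ∂_k / im ∂_{k+1}, so:

  H_0: rank C_0 − rank ∂_1 = 7 − 6 = 1, and the invariant factors of ∂_1 are all 1, so H_0 ≅ Z.
  H_1: rank ker ∂_1 − rank ∂_2 = (18 − 6) − 12 = 0, and ∂_2 has invariant factor 2 > 1, so H_1 ≅ Z/2.
  H_2: rank ker ∂_2 − rank ∂_3 = (12 − 12) − 0 = 0, and there is no ∂_3, so H_2 ≅ 0.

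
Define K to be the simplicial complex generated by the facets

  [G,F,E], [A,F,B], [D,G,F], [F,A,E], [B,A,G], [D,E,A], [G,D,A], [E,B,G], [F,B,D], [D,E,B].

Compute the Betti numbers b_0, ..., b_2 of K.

b_0 = 1, b_1 = 0, b_2 = 0.

Fix the vertex order A < B < D < E < F < G and write every simplex with vertices in increasing order. Then dim K = 2 and the simplices of K are:

  0-simplices (6): A, B, D, E, F, G
  1-simplices (15): AB, AD, AE, AF, AG, BD, BE, BF, BG, DE, DF, DG, EF, EG, FG
  2-simplices (10): ABF, ABG, ADE, ADG, AEF, BDE, BDF, BEG, DFG, EFG

Hence C_0 ≅ Z^6, C_1 ≅ Z^15, C_2 ≅ Z^10.

Boundary ∂_1: C_1 → C_0 maps an edge to its endpoints' difference, ∂[p,q] = q − p. For instance
  ∂AB = B − A.
The resulting 6×15 matrix has rank 5, and its Smith normal form has invariant factors (1,1,1,1,1).

The boundary map ∂_2: C_2 → C_1 maps a triangle to the signed sum of its edges. For instance
  ∂ADG = DG − AG + AD,
  ∂AEF = EF − AF + AE.
The resulting 15×10 matrix has rank 10, and its Smith normal form has invariant factors (1,1,1,1,1,1,1,1,1,2).

Computing H_k = (kernel of ∂_k) / (image of ∂_{k+1}):

  H_0: rank C_0 − rank ∂_1 = 6 − 5 = 1, and the invariant factors of ∂_1 are all 1, so H_0 ≅ Z.
  H_1: rank ker ∂_1 − rank ∂_2 = (15 − 5) − 10 = 0, and ∂_2 has invariant factor 2 > 1, so H_1 ≅ Z_2.
  H_2: rank ker ∂_2 − rank ∂_3 = (10 − 10) − 0 = 0, and there is no ∂_3, so H_2 ≅ 0.

Hence the Betti numbers are b_0 = 1, b_1 = 0, b_2 = 0.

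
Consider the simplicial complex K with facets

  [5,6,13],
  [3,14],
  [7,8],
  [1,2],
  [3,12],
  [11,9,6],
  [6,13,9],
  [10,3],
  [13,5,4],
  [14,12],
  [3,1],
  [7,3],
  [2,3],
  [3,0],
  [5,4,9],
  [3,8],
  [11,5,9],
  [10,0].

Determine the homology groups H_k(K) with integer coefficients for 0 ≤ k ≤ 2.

Order the vertices as 0 < 1 < 2 < 3 < 4 < 5 < 6 < 7 < 8 < 9 < 10 < 11 < 12 < 13 < 14. Listing each simplex with vertices in this order, K has dimension 2 with simplices:

  0-simplices (15): [0], [1], [2], [3], [4], [5], [6], [7], [8], [9], [10], [11], [12], [13], [14]
  1-simplices (24): (24 of them)
  2-simplices (6): [4,5,9], [4,5,13], [5,6,13], [5,9,11], [6,9,11], [6,9,13]

giving chain groups C_0 ≅ Z^15, C_1 ≅ Z^24, C_2 ≅ Z^6.

Boundary ∂_1: C_1 → C_0 is given by ∂[p,q] = [q] − [p].
The 15×24 boundary matrix has rank 13 and Smith normal form diag(1,1,1,1,1,1,1,1,1,1,1,1,1).

Boundary ∂_2: C_2 → C_1 acts by ∂[p,q,r] = [q,r] − [p,r] + [p,q]. For instance
  ∂[6,9,13] = [9,13] − [6,13] + [6,9],
  ∂[5,6,13] = [6,13] − [5,13] + [5,6].
This gives a 24×6 integer matrix of rank 6; reducing to Smith normal form yields diagonal entries (1,1,1,1,1,1).

Reading off H_k = ker ∂_k / im ∂_{k+1}:

  H_0: rank C_0 − rank ∂_1 = 15 − 13 = 2, and the invariant factors of ∂_1 are all 1, so H_0 = Z^2.
  H_1: rank ker ∂_1 − rank ∂_2 = (24 − 13) − 6 = 5, and the invariant factors of ∂_2 are all 1, so H_1 = Z^5.
  H_2: rank ker ∂_2 − rank ∂_3 = (6 − 6) − 0 = 0, and there is no ∂_3, so H_2 = 0.

H_0 ≅ Z^2,  H_1 ≅ Z^5,  H_2 = 0.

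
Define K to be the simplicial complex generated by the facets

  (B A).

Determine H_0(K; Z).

Take the total order A < B on the vertex set. Then K (dimension 1) consists of the simplices:

  0-simplices (2): A, B
  1-simplices (1): AB

giving chain groups C_0 ≅ Z^2, C_1 ≅ Z^1.

∂_1: C_1 → C_0 sends each edge [p,q] (with p < q) to q − p.
As a 2×1 matrix over Z this has rank 1, with invariant factors (1).

Now H_k = ker ∂_k / im ∂_{k+1}, so:

  H_0: rank C_0 − rank ∂_1 = 2 − 1 = 1, and the invariant factors of ∂_1 are all 1, so H_0 = Z.

H_0 ≅ Z.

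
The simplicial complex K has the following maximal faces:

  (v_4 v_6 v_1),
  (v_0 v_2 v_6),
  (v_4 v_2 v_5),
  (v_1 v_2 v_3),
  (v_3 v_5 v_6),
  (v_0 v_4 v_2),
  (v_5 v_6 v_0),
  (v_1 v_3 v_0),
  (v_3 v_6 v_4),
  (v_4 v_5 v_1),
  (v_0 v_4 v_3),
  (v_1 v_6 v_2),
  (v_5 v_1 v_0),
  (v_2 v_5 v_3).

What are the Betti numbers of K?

b_0 = 1, b_1 = 2, b_2 = 1.

Order the vertices as v_0 < v_1 < v_2 < v_3 < v_4 < v_5 < v_6. Listing each simplex with vertices in this order, K has dimension 2 with simplices:

  0-simplices (7): [v_0], [v_1], [v_2], [v_3], [v_4], [v_5], [v_6]
  1-simplices (21): (21 of them)
  2-simplices (14): (14 of them)

Hence C_0 ≅ Z^7, C_1 ≅ Z^21, C_2 ≅ Z^14.

∂_1: C_1 → C_0 sends each edge [p,q] (with p < q) to q − p.
This gives a 7×21 integer matrix of rank 6; reducing to Smith normal form yields diagonal entries (1,1,1,1,1,1).

Boundary ∂_2: C_2 → C_1 acts by ∂[p,q,r] = [q,r] − [p,r] + [p,q]. For instance
  ∂[v_0,v_3,v_4] = [v_3,v_4] − [v_0,v_4] + [v_0,v_3],
  ∂[v_2,v_3,v_5] = [v_3,v_5] − [v_2,v_5] + [v_2,v_3].
The 21×14 boundary matrix has rank 13 and Smith normal form diag(1,1,1,1,1,1,1,1,1,1,1,1,1).

Computing H_k = (kernel of ∂_k) / (image of ∂_{k+1}):

  H_0: rank C_0 − rank ∂_1 = 7 − 6 = 1, and the invariant factors of ∂_1 are all 1, so H_0 = Z.
  H_1: rank ker ∂_1 − rank ∂_2 = (21 − 6) − 13 = 2, and the invariant factors of ∂_2 are all 1, so H_1 = Z^2.
  H_2: rank ker ∂_2 − rank ∂_3 = (14 − 13) − 0 = 1, and there is no ∂_3, so H_2 = Z.

Hence the Betti numbers are b_0 = 1, b_1 = 2, b_2 = 1.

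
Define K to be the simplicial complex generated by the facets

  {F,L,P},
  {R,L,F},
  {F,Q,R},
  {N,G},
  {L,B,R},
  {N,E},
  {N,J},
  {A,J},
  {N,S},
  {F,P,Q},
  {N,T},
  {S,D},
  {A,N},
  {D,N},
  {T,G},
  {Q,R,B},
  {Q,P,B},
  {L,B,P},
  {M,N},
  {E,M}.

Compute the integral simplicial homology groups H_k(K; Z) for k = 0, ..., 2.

Order the vertices as A < B < D < E < F < G < J < L < M < N < P < Q < R < S < T. Listing each simplex with vertices in this order, K has dimension 2 with simplices:

  0-simplices (15): A, B, D, E, F, G, J, L, M, N, P, Q, R, S, T
  1-simplices (24): AJ, AN, BL, BP, BQ, BR, DN, DS, EM, EN, FL, FP, FQ, FR, GN, GT, JN, LP, LR, MN, NS, NT, PQ, QR
  2-simplices (8): BLP, BLR, BPQ, BQR, FLP, FLR, FPQ, FQR

Hence C_0 ≅ Z^15, C_1 ≅ Z^24, C_2 ≅ Z^8.

The boundary map ∂_1: C_1 → C_0 maps an edge to its endpoints' difference, ∂[p,q] = q − p.
As a 15×24 matrix over Z this has rank 13, with invariant factors (1,1,1,1,1,1,1,1,1,1,1,1,1).

Boundary ∂_2: C_2 → C_1 acts by ∂[p,q,r] = [q,r] − [p,r] + [p,q]. For instance
  ∂BLR = LR − BR + BL,
  ∂BQR = QR − BR + BQ.
This gives a 24×8 integer matrix of rank 7; reducing to Smith normal form yields diagonal entries (1,1,1,1,1,1,1).

Reading off H_k = ker ∂_k / im ∂_{k+1}:

  H_0: rank C_0 − rank ∂_1 = 15 − 13 = 2, and the invariant factors of ∂_1 are all 1, so H_0 ≅ Z^2.
  H_1: rank ker ∂_1 − rank ∂_2 = (24 − 13) − 7 = 4, and the invariant factors of ∂_2 are all 1, so H_1 ≅ Z^4.
  H_2: rank ker ∂_2 − rank ∂_3 = (8 − 7) − 0 = 1, and there is no ∂_3, so H_2 ≅ Z.

H_0 = Z^2,  H_1 = Z^4,  H_2 = Z.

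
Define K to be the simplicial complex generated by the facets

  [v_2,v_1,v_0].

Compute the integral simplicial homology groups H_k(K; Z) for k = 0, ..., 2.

Fix the vertex order v_0 < v_1 < v_2 and write every simplex with vertices in increasing order. Then dim K = 2 and the simplices of K are:

  0-simplices (3): [v_0], [v_1], [v_2]
  1-simplices (3): [v_0,v_1], [v_0,v_2], [v_1,v_2]
  2-simplices (1): [v_0,v_1,v_2]

Hence C_0 ≅ Z^3, C_1 ≅ Z^3, C_2 ≅ Z^1.

Boundary ∂_1: C_1 → C_0 maps an edge to its endpoints' difference, ∂[p,q] = q − p. For instance
  ∂[v_0,v_2] = [v_2] − [v_0].
As a 3×3 matrix over Z this has rank 2, with invariant factors (1,1).

∂_2: C_2 → C_1 maps a triangle to the signed sum of its edges. For instance
  ∂[v_0,v_1,v_2] = [v_1,v_2] − [v_0,v_2] + [v_0,v_1].
The 3×1 boundary matrix has rank 1 and Smith normal form diag(1).

Reading off H_k = ker ∂_k / im ∂_{k+1}:

  H_0: rank C_0 − rank ∂_1 = 3 − 2 = 1, and the invariant factors of ∂_1 are all 1, so H_0 = Z.
  H_1: rank ker ∂_1 − rank ∂_2 = (3 − 2) − 1 = 0, and the invariant factors of ∂_2 are all 1, so H_1 = 0.
  H_2: rank ker ∂_2 − rank ∂_3 = (1 − 1) − 0 = 0, and there is no ∂_3, so H_2 = 0.

H_0 ≅ Z,  H_1 = 0,  H_2 = 0.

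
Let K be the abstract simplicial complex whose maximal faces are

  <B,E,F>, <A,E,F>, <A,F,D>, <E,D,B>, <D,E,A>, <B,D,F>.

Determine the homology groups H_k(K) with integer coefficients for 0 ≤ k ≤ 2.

H_0 = Z,  H_1 = 0,  H_2 = Z.

Fix the vertex order A < B < D < E < F and write every simplex with vertices in increasing order. Then dim K = 2 and the simplices of K are:

  0-simplices (5): A, B, D, E, F
  1-simplices (9): AD, AE, AF, BD, BE, BF, DE, DF, EF
  2-simplices (6): ADE, ADF, AEF, BDE, BDF, BEF

giving chain groups C_0 ≅ Z^5, C_1 ≅ Z^9, C_2 ≅ Z^6.

Boundary ∂_1: C_1 → C_0 maps an edge to its endpoints' difference, ∂[p,q] = q − p. For instance
  ∂BD = D − B.
This gives a 5×9 integer matrix of rank 4; reducing to Smith normal form yields diagonal entries (1,1,1,1).

Boundary ∂_2: C_2 → C_1 acts by ∂[p,q,r] = [q,r] − [p,r] + [p,q]. For instance
  ∂ADE = DE − AE + AD,
  ∂ADF = DF − AF + AD.
The resulting 9×6 matrix has rank 5, and its Smith normal form has invariant factors (1,1,1,1,1).

Computing H_k = (kernel of ∂_k) / (image of ∂_{k+1}):

  H_0: rank C_0 − rank ∂_1 = 5 − 4 = 1, and the invariant factors of ∂_1 are all 1, so H_0 = Z.
  H_1: rank ker ∂_1 − rank ∂_2 = (9 − 4) − 5 = 0, and the invariant factors of ∂_2 are all 1, so H_1 = 0.
  H_2: rank ker ∂_2 − rank ∂_3 = (6 − 5) − 0 = 1, and there is no ∂_3, so H_2 = Z.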